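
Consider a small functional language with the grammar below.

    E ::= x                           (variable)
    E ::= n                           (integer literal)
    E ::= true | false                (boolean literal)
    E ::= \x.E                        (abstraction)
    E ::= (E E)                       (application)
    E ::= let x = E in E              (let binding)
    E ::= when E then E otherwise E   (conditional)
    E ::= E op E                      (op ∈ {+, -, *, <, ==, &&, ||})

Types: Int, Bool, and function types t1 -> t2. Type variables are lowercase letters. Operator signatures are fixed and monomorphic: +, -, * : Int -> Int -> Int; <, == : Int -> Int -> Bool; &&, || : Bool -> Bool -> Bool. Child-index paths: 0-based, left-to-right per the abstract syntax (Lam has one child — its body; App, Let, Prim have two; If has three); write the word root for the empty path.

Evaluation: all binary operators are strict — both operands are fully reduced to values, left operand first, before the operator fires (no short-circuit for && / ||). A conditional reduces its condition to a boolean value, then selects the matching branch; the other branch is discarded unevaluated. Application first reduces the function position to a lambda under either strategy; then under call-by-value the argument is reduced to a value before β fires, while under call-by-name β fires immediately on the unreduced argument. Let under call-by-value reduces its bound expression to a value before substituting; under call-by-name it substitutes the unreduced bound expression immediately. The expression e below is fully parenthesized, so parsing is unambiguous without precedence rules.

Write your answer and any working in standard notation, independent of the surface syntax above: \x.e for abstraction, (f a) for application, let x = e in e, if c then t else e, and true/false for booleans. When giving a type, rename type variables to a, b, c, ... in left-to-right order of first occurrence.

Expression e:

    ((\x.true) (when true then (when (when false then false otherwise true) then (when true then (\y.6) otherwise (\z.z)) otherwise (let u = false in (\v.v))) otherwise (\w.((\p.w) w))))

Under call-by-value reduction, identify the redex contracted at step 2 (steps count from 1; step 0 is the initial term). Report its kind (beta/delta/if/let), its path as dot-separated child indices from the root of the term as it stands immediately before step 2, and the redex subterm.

Answer: if at 1.0 : (if false then false else true)

Derivation:
step 0: ((\x.true) (if true then (if (if false then false else true) then (if true then (\y.6) else (\z.z)) else (let u = false in (\v.v))) else (\w.((\p.w) w))))
step 1: [if@1] ((\x.true) (if (if false then false else true) then (if true then (\y.6) else (\z.z)) else (let u = false in (\v.v))))
step 2: [if@1.0] ((\x.true) (if true then (if true then (\y.6) else (\z.z)) else (let u = false in (\v.v))))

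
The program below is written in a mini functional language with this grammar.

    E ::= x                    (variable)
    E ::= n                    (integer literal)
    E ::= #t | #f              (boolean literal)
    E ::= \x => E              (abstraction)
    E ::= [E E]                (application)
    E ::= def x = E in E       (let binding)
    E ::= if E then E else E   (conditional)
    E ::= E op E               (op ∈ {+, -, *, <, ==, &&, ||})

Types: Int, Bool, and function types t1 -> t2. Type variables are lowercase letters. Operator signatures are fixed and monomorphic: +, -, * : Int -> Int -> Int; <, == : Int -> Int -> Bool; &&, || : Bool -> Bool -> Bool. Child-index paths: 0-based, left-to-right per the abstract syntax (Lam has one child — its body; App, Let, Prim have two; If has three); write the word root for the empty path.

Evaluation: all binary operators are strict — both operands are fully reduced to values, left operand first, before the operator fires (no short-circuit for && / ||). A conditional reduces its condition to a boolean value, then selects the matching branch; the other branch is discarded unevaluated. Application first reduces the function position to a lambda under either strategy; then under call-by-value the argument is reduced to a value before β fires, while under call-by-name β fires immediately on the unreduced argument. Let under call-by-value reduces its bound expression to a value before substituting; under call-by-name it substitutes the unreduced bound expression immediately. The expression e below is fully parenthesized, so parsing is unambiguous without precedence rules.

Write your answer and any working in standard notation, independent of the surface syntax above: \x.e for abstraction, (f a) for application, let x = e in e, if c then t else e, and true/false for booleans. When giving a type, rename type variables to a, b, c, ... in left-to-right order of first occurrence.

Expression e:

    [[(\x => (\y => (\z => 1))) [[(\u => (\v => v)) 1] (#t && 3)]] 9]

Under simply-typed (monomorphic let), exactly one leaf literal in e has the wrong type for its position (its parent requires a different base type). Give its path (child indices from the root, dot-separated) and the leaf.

Answer: 0.1.1.1 : 3

Trace:
\z._ : c -> Int
\y._ : b -> c -> Int
\x._ : a -> b -> c -> Int
v : e
\v._ : e -> e
\u._ : d -> e -> e
  unify d -> e -> e ~ Int -> f
  unify d ~ Int
  unify e -> e ~ f
_ _ : e -> e
  unify Bool ~ Bool
  unify Int ~ Bool
  FAIL: mismatch Int ~ Bool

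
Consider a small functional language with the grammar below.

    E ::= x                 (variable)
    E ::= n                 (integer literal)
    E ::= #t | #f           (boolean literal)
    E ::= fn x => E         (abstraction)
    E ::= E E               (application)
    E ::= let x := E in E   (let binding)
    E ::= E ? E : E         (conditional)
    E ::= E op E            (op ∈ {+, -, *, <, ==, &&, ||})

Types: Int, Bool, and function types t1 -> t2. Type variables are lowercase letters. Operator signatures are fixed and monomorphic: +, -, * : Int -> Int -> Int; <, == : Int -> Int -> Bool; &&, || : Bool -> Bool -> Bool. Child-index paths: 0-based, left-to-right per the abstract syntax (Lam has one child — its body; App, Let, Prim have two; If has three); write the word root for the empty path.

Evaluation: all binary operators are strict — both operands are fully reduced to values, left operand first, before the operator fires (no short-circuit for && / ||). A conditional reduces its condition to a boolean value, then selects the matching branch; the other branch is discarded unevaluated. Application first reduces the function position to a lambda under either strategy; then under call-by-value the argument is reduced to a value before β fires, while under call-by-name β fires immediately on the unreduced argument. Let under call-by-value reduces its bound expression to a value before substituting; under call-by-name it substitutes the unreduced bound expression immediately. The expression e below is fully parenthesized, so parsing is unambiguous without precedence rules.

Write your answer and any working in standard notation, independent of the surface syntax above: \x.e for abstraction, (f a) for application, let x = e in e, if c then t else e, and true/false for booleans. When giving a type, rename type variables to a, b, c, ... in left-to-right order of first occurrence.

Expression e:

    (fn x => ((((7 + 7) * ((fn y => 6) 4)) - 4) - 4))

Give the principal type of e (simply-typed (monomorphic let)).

Answer: a -> Int

Working:
  unify Int ~ Int
  unify Int ~ Int
  unify Int ~ Int
\y._ : b -> Int
  unify b -> Int ~ Int -> c
  unify b ~ Int
  unify Int ~ c
_ _ : Int
  unify Int ~ Int
  unify Int ~ Int
  unify Int ~ Int
  unify Int ~ Int
  unify Int ~ Int
\x._ : a -> Int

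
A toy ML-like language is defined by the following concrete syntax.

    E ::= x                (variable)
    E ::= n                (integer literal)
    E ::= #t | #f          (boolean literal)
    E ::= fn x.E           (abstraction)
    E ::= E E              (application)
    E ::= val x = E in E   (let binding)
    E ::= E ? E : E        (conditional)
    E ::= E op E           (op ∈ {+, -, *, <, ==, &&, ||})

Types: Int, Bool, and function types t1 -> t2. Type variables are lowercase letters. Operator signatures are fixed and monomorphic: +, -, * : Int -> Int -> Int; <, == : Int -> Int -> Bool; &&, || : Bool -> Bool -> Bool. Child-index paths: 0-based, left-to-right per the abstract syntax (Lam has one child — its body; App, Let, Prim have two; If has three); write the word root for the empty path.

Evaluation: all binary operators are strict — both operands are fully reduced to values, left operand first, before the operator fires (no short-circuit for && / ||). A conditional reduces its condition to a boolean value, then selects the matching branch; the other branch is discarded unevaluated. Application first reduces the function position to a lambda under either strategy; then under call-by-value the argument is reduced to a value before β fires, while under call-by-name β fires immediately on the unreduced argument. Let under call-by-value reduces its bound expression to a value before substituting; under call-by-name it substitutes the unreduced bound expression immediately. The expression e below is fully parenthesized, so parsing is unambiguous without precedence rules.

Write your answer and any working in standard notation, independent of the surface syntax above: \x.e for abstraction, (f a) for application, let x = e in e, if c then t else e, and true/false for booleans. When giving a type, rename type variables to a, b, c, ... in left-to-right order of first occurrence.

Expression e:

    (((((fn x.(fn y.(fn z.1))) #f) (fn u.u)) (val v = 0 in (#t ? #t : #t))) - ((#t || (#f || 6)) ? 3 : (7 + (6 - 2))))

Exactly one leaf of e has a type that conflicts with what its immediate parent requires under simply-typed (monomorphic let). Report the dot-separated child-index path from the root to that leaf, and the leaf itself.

Answer: 1.0.1.1 : 6

Trace:
\z._ : c -> Int
\y._ : b -> c -> Int
\x._ : a -> b -> c -> Int
  unify a -> b -> c -> Int ~ Bool -> d
  unify a ~ Bool
  unify b -> c -> Int ~ d
_ _ : b -> c -> Int
u : e
\u._ : e -> e
  unify b -> c -> Int ~ (e -> e) -> f
  unify b ~ e -> e
  unify c -> Int ~ f
_ _ : c -> Int
let v : Int
  unify Bool ~ Bool
  unify Bool ~ Bool
  unify c -> Int ~ Bool -> g
  unify c ~ Bool
  unify Int ~ g
_ _ : Int
  unify Int ~ Int
  unify Bool ~ Bool
  unify Bool ~ Bool
  unify Int ~ Bool
  FAIL: mismatch Int ~ Bool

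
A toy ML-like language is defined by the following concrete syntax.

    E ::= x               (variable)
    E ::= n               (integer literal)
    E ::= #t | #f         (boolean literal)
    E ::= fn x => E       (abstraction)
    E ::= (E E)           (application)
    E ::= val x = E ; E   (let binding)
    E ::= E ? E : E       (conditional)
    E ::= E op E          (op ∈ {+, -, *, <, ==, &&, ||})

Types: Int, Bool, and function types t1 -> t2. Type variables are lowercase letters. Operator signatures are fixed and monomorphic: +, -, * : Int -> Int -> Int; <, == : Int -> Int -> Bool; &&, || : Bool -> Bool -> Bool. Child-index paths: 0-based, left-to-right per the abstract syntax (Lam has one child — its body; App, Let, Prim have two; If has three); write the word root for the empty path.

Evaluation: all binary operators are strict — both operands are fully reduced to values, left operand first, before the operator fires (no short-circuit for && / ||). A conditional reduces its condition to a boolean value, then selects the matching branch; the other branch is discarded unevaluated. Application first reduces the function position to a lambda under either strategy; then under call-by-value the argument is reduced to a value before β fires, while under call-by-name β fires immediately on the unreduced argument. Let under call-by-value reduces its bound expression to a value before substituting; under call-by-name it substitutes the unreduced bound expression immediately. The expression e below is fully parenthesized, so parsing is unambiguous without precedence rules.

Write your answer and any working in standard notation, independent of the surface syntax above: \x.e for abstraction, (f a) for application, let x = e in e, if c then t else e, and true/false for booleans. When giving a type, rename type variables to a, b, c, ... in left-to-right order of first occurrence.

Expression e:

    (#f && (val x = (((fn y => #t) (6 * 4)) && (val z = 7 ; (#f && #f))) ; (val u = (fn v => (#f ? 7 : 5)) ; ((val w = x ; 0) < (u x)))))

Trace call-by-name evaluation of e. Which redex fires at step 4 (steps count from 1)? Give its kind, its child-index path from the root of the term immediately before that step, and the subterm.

Working:
step 0: (false && (let x = (((\y.true) (6 * 4)) && (let z = 7 in (false && false))) in (let u = (\v.(if false then 7 else 5)) in ((let w = x in 0) < (u x)))))
step 1: [let@1] (false && (let u = (\v.(if false then 7 else 5)) in ((let w = (((\y.true) (6 * 4)) && (let z = 7 in (false && false))) in 0) < (u (((\y.true) (6 * 4)) && (let z = 7 in (false && false)))))))
step 2: [let@1] (false && ((let w = (((\y.true) (6 * 4)) && (let z = 7 in (false && false))) in 0) < ((\v.(if false then 7 else 5)) (((\y.true) (6 * 4)) && (let z = 7 in (false && false))))))
step 3: [let@1.0] (false && (0 < ((\v.(if false then 7 else 5)) (((\y.true) (6 * 4)) && (let z = 7 in (false && false))))))
step 4: [beta@1.1] (false && (0 < (if false then 7 else 5)))

Answer: beta at 1.1 : ((\v.(if false then 7 else 5)) (((\y.true) (6 * 4)) && (let z = 7 in (false && false))))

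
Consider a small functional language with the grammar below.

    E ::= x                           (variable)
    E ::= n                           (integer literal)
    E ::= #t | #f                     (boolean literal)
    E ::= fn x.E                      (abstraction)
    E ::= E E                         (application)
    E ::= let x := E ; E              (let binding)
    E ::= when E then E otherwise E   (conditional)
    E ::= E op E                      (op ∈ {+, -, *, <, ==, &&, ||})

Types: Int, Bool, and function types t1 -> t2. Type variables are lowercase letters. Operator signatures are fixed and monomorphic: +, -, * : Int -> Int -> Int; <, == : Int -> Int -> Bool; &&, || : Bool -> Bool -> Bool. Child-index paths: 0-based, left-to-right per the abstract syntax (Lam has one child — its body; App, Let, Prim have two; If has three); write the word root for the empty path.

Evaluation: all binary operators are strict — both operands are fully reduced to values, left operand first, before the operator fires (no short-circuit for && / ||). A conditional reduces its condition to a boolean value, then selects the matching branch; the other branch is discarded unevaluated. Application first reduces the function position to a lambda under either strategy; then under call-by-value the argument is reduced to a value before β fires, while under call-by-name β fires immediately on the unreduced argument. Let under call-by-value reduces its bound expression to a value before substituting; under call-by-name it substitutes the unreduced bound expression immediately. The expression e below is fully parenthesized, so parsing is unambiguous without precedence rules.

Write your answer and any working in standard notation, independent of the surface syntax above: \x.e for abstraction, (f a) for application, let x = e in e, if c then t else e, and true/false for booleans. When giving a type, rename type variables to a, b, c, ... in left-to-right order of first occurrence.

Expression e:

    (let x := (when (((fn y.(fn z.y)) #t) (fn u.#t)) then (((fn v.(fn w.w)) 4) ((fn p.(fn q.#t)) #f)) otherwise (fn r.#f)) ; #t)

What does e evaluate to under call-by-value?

Trace:
step 0: (let x = (if (((\y.(\z.y)) true) (\u.true)) then (((\v.(\w.w)) 4) ((\p.(\q.true)) false)) else (\r.false)) in true)
step 1: [beta@0.0.0] (let x = (if ((\z.true) (\u.true)) then (((\v.(\w.w)) 4) ((\p.(\q.true)) false)) else (\r.false)) in true)
step 2: [beta@0.0] (let x = (if true then (((\v.(\w.w)) 4) ((\p.(\q.true)) false)) else (\r.false)) in true)
step 3: [if@0] (let x = (((\v.(\w.w)) 4) ((\p.(\q.true)) false)) in true)
step 4: [beta@0.0] (let x = ((\w.w) ((\p.(\q.true)) false)) in true)
step 5: [beta@0.1] (let x = ((\w.w) (\q.true)) in true)
step 6: [beta@0] (let x = (\q.true) in true)
step 7: [let@root] true

Answer: true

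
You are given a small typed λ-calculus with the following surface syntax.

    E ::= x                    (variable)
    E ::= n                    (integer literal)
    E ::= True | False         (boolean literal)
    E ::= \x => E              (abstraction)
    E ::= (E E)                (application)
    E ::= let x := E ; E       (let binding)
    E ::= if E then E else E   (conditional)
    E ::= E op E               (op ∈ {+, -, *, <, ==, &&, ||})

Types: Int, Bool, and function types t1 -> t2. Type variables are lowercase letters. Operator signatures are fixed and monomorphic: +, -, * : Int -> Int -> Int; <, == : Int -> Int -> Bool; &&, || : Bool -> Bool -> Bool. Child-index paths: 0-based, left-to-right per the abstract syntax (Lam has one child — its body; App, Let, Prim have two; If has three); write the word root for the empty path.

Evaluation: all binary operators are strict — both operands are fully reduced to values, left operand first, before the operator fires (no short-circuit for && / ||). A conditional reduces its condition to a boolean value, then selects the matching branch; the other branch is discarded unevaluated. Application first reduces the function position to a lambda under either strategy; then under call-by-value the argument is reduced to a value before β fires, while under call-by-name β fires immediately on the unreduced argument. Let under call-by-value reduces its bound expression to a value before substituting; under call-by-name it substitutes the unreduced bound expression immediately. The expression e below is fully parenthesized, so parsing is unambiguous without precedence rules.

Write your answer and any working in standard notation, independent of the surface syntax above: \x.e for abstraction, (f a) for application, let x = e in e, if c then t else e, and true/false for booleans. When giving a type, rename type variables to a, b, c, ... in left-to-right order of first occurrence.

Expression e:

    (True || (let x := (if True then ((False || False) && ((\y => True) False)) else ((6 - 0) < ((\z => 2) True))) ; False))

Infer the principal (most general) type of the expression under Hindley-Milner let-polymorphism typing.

Working:
  unify Bool ~ Bool
  unify Bool ~ Bool
  unify Bool ~ Bool
  unify Bool ~ Bool
  unify Bool ~ Bool
\y._ : a -> Bool
  unify a -> Bool ~ Bool -> b
  unify a ~ Bool
  unify Bool ~ b
_ _ : Bool
  unify Bool ~ Bool
  unify Int ~ Int
  unify Int ~ Int
  unify Int ~ Int
\z._ : c -> Int
  unify c -> Int ~ Bool -> d
  unify c ~ Bool
  unify Int ~ d
_ _ : Int
  unify Int ~ Int
  unify Bool ~ Bool
let x : Bool
  unify Bool ~ Bool

Answer: Bool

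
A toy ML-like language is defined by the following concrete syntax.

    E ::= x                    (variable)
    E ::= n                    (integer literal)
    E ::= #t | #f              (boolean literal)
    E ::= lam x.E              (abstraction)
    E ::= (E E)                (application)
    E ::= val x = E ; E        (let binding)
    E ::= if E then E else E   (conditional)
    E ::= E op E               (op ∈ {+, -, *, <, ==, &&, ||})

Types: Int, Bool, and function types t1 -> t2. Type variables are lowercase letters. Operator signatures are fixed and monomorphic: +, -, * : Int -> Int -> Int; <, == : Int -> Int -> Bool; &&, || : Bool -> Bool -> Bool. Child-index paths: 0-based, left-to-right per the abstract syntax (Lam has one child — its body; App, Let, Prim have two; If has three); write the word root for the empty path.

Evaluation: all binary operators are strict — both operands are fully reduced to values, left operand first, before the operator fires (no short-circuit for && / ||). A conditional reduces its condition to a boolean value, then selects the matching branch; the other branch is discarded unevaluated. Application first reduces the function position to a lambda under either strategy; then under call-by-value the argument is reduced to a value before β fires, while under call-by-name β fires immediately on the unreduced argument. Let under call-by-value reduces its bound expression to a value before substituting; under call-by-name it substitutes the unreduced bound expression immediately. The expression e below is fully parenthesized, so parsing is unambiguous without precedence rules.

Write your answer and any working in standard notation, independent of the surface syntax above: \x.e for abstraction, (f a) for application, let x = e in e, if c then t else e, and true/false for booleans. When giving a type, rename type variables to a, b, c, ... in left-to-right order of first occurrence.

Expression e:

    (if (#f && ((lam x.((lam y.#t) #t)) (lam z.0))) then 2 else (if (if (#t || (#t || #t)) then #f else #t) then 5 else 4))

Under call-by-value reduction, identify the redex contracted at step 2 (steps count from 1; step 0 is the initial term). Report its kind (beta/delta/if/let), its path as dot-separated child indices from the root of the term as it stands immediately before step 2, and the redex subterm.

Answer: beta at 0.1 : ((\y.true) true)

Derivation:
step 0: (if (false && ((\x.((\y.true) true)) (\z.0))) then 2 else (if (if (true || (true || true)) then false else true) then 5 else 4))
step 1: [beta@0.1] (if (false && ((\y.true) true)) then 2 else (if (if (true || (true || true)) then false else true) then 5 else 4))
step 2: [beta@0.1] (if (false && true) then 2 else (if (if (true || (true || true)) then false else true) then 5 else 4))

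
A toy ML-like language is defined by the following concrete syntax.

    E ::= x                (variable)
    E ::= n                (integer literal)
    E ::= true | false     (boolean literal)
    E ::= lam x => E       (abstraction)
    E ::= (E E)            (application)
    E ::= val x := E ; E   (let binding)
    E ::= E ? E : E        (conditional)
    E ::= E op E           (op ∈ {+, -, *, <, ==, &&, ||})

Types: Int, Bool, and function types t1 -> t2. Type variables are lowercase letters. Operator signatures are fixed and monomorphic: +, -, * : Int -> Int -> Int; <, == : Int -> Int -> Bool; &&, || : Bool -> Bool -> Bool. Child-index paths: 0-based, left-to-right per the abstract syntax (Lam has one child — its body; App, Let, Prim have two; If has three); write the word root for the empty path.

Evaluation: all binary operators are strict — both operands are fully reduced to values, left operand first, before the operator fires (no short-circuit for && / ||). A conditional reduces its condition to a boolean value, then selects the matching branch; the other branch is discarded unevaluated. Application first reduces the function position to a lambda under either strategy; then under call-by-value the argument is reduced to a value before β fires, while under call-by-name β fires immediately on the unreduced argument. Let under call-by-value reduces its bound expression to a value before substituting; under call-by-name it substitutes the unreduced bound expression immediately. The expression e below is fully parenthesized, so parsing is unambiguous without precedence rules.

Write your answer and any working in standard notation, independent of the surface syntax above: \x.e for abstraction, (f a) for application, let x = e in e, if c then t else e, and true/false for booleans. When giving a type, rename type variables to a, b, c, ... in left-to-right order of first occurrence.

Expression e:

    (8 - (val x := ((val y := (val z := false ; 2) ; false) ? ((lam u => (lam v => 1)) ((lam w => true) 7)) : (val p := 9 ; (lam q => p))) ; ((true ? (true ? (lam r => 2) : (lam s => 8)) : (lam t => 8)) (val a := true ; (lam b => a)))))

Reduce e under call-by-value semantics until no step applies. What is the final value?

Trace:
step 0: (8 - (let x = (if (let y = (let z = false in 2) in false) then ((\u.(\v.1)) ((\w.true) 7)) else (let p = 9 in (\q.p))) in ((if true then (if true then (\r.2) else (\s.8)) else (\t.8)) (let a = true in (\b.a)))))
step 1: [let@1.0.0.0] (8 - (let x = (if (let y = 2 in false) then ((\u.(\v.1)) ((\w.true) 7)) else (let p = 9 in (\q.p))) in ((if true then (if true then (\r.2) else (\s.8)) else (\t.8)) (let a = true in (\b.a)))))
step 2: [let@1.0.0] (8 - (let x = (if false then ((\u.(\v.1)) ((\w.true) 7)) else (let p = 9 in (\q.p))) in ((if true then (if true then (\r.2) else (\s.8)) else (\t.8)) (let a = true in (\b.a)))))
step 3: [if@1.0] (8 - (let x = (let p = 9 in (\q.p)) in ((if true then (if true then (\r.2) else (\s.8)) else (\t.8)) (let a = true in (\b.a)))))
step 4: [let@1.0] (8 - (let x = (\q.9) in ((if true then (if true then (\r.2) else (\s.8)) else (\t.8)) (let a = true in (\b.a)))))
step 5: [let@1] (8 - ((if true then (if true then (\r.2) else (\s.8)) else (\t.8)) (let a = true in (\b.a))))
step 6: [if@1.0] (8 - ((if true then (\r.2) else (\s.8)) (let a = true in (\b.a))))
step 7: [if@1.0] (8 - ((\r.2) (let a = true in (\b.a))))
step 8: [let@1.1] (8 - ((\r.2) (\b.true)))
step 9: [beta@1] (8 - 2)
step 10: [delta@root] 6

Answer: 6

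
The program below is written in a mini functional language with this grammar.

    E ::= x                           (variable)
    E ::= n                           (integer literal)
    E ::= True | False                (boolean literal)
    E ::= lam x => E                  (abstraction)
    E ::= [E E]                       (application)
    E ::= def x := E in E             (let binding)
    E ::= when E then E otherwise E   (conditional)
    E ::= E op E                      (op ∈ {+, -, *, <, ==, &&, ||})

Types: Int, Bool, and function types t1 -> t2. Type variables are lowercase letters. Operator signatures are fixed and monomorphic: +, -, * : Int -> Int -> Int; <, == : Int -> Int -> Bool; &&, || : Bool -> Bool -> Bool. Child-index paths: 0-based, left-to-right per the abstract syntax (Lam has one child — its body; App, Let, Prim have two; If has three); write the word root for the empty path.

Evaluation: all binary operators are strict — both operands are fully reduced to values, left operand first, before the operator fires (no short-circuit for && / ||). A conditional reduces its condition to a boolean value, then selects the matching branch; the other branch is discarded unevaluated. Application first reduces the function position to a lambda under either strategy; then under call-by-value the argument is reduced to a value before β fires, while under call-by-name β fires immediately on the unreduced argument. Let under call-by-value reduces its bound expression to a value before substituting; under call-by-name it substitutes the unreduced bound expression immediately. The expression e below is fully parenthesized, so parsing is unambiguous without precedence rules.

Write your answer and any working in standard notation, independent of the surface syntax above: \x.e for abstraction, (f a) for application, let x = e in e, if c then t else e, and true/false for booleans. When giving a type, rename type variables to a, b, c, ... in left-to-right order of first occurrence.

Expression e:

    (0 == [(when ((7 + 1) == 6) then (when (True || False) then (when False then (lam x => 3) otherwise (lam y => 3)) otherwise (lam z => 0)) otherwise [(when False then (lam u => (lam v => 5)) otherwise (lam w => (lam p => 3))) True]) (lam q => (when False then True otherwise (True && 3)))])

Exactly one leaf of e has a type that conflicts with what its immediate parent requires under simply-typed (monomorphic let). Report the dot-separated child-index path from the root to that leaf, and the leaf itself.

Answer: 1.1.0.2.1 : 3

Derivation:
  unify Int ~ Int
  unify Int ~ Int
  unify Int ~ Int
  unify Int ~ Int
  unify Int ~ Int
  unify Bool ~ Bool
  unify Bool ~ Bool
  unify Bool ~ Bool
  unify Bool ~ Bool
  unify Bool ~ Bool
\x._ : a -> Int
\y._ : b -> Int
  unify a -> Int ~ b -> Int
  unify a ~ b
  unify Int ~ Int
\z._ : c -> Int
  unify b -> Int ~ c -> Int
  unify b ~ c
  unify Int ~ Int
  unify Bool ~ Bool
\v._ : e -> Int
\u._ : d -> e -> Int
\p._ : g -> Int
\w._ : f -> g -> Int
  unify d -> e -> Int ~ f -> g -> Int
  unify d ~ f
  unify e -> Int ~ g -> Int
  unify e ~ g
  unify Int ~ Int
  unify f -> g -> Int ~ Bool -> h
  unify f ~ Bool
  unify g -> Int ~ h
_ _ : g -> Int
  unify c -> Int ~ g -> Int
  unify c ~ g
  unify Int ~ Int
  unify Bool ~ Bool
  unify Bool ~ Bool
  unify Int ~ Bool
  FAIL: mismatch Int ~ Bool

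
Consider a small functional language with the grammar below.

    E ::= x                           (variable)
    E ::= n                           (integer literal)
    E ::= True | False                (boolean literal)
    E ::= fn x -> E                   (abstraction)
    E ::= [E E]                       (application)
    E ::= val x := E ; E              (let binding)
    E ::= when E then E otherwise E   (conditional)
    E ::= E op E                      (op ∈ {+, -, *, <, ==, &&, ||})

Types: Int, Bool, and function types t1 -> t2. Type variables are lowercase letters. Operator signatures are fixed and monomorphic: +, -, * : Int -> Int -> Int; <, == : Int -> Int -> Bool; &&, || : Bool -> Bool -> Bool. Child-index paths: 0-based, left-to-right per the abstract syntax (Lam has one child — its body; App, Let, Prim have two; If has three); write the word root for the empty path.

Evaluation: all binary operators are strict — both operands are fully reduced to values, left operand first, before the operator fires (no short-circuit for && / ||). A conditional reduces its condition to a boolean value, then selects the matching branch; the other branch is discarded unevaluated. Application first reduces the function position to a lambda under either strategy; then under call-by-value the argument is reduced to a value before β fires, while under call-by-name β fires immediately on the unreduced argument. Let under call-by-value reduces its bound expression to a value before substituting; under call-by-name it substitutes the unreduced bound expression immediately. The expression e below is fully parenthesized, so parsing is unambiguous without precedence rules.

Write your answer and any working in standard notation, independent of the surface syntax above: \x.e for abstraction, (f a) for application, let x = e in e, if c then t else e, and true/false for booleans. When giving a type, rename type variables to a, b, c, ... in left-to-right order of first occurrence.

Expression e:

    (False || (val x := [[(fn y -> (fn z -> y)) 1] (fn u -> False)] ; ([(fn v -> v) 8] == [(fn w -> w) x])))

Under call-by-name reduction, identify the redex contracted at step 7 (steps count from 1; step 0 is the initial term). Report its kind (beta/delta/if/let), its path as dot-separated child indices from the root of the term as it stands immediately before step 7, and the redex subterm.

Trace:
step 0: (false || (let x = (((\y.(\z.y)) 1) (\u.false)) in (((\v.v) 8) == ((\w.w) x))))
step 1: [let@1] (false || (((\v.v) 8) == ((\w.w) (((\y.(\z.y)) 1) (\u.false)))))
step 2: [beta@1.0] (false || (8 == ((\w.w) (((\y.(\z.y)) 1) (\u.false)))))
step 3: [beta@1.1] (false || (8 == (((\y.(\z.y)) 1) (\u.false))))
step 4: [beta@1.1.0] (false || (8 == ((\z.1) (\u.false))))
step 5: [beta@1.1] (false || (8 == 1))
step 6: [delta@1] (false || false)
step 7: [delta@root] false

Answer: delta at root : (false || false)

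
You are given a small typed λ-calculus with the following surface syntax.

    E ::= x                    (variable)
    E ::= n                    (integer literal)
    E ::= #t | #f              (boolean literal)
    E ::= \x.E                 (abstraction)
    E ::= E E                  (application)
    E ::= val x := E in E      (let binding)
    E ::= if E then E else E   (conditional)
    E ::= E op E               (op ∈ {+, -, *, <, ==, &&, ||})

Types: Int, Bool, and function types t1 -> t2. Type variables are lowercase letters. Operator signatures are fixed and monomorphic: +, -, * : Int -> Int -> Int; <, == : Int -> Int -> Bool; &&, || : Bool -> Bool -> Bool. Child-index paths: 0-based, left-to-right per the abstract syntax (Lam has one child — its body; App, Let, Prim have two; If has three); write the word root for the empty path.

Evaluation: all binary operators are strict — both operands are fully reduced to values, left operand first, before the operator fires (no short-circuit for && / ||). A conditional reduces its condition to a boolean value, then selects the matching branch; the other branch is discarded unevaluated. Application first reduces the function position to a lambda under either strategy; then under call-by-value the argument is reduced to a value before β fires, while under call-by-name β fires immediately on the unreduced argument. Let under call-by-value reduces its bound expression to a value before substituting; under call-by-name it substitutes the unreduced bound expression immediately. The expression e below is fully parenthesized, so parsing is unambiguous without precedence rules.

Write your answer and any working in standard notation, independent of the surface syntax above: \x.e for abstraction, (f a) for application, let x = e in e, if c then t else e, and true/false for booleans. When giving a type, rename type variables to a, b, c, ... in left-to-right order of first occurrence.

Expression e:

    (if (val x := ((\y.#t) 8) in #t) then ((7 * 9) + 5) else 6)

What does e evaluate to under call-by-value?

Answer: 68

Derivation:
step 0: (if (let x = ((\y.true) 8) in true) then ((7 * 9) + 5) else 6)
step 1: [beta@0.0] (if (let x = true in true) then ((7 * 9) + 5) else 6)
step 2: [let@0] (if true then ((7 * 9) + 5) else 6)
step 3: [if@root] ((7 * 9) + 5)
step 4: [delta@0] (63 + 5)
step 5: [delta@root] 68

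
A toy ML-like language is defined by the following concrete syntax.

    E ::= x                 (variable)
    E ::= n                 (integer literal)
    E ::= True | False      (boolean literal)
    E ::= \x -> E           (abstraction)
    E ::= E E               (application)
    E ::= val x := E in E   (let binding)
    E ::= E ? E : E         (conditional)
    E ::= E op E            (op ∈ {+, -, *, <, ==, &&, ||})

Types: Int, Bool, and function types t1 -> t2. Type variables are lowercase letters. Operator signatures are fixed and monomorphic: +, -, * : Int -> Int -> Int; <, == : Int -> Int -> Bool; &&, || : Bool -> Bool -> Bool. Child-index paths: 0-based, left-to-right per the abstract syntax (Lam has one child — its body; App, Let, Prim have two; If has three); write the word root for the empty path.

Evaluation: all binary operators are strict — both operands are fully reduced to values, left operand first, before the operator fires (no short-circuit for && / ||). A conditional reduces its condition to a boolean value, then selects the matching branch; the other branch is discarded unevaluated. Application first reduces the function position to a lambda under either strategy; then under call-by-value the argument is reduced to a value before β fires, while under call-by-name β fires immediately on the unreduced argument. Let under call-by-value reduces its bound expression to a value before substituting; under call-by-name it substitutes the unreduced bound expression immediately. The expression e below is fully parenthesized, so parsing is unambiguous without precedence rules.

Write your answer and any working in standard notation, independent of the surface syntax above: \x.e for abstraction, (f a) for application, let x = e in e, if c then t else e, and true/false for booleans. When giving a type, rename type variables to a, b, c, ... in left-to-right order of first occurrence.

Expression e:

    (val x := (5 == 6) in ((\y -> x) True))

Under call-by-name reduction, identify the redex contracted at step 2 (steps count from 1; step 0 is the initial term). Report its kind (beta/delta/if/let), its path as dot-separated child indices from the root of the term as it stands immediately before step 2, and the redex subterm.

Derivation:
step 0: (let x = (5 == 6) in ((\y.x) true))
step 1: [let@root] ((\y.(5 == 6)) true)
step 2: [beta@root] (5 == 6)

Answer: beta at root : ((\y.(5 == 6)) true)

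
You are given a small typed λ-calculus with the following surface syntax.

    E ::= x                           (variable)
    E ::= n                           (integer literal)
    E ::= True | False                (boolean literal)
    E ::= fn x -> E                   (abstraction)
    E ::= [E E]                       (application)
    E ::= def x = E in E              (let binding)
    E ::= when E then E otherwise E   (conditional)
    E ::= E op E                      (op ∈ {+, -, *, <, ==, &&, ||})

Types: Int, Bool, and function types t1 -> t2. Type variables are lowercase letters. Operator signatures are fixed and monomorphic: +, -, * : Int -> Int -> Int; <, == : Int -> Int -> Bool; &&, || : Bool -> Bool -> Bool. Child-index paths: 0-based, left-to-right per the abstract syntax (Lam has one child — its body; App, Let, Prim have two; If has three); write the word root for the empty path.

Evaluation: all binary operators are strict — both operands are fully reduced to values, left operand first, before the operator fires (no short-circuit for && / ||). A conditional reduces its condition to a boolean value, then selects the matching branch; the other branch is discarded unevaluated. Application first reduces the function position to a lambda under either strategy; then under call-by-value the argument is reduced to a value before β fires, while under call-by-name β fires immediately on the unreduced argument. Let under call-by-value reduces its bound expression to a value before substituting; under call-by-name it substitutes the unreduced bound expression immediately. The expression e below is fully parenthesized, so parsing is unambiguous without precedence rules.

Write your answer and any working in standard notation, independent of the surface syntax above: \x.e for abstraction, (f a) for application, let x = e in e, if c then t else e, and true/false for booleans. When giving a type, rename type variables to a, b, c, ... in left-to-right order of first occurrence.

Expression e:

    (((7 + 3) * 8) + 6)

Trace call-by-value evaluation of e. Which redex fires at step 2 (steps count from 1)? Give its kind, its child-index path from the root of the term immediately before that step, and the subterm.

Trace:
step 0: (((7 + 3) * 8) + 6)
step 1: [delta@0.0] ((10 * 8) + 6)
step 2: [delta@0] (80 + 6)

Answer: delta at 0 : (10 * 8)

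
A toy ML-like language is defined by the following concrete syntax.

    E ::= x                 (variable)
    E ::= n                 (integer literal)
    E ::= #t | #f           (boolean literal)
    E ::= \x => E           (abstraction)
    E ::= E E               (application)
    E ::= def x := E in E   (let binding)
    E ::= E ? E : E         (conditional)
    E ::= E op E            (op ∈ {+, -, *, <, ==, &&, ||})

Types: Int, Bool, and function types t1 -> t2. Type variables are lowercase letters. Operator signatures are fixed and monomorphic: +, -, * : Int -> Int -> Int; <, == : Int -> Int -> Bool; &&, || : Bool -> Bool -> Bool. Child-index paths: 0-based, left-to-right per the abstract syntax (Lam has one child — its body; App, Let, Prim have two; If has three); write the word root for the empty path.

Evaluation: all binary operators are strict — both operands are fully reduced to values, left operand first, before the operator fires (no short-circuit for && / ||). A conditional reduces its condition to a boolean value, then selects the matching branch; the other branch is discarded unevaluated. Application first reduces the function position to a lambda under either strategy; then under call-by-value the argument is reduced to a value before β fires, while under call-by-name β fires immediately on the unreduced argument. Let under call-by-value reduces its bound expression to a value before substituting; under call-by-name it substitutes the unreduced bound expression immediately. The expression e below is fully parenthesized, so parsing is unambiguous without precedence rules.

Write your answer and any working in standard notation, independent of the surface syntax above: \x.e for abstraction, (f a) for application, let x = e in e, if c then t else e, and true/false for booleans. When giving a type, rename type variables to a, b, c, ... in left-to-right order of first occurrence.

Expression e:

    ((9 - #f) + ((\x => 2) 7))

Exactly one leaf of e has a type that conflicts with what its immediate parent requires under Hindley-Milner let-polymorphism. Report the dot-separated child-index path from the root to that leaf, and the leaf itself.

Answer: 0.1 : false

Working:
  unify Int ~ Int
  unify Bool ~ Int
  FAIL: mismatch Bool ~ Int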